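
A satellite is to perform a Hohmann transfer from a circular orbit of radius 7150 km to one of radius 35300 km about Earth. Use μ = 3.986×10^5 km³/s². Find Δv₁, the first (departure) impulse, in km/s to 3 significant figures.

Δv₁ = 2.16 km/s

Transfer-ellipse semi-major axis a_t = (r₁ + r₂)/2 = (7150 + 35300)/2 = 21225 km.
Circular speed at r = 7150 km: v_c = √(μ/r) = 7.46648 km/s.
Vis-viva on the transfer ellipse at r = 7150 km gives v_t = √[μ(2/r − 1/a_t)] = 9.62895 km/s.
Δv₁ = |v_t − v_c| = |9.62895 − 7.46648| = 2.162 km/s.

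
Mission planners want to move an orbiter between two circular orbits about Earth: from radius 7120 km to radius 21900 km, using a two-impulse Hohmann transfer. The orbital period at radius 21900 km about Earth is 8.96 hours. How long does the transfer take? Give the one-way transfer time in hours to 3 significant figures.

t = 2.42 hours

From Kepler's third law T² = 4π²r³/μ at r = 21900 km, T = 8.96 hours = 8.96 × 3600 s = 32256 s: μ = 4π²r³/T² = 3.98539×10^5 km³/s².
Semi-major axis of the transfer orbit: a_t = (7120 + 21900)/2 = 14510 km.
Half the transfer-orbit period gives t = π√(a_t³/μ) = 8698 s.
Converting: 8698 s ÷ 3600 s/hour = 2.42 hours.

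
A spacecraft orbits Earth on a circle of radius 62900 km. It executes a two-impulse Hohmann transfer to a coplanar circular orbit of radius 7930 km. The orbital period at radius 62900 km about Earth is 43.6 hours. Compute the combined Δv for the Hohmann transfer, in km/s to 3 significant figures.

From Kepler's third law T² = 4π²r³/μ at r = 62900 km, T = 43.6 hours = 43.6 × 3600 s = 1.5696×10^5 s: μ = 4π²r³/T² = 3.98780×10^5 km³/s².
Transfer-ellipse semi-major axis a_t = (r₁ + r₂)/2 = (62900 + 7930)/2 = 35415 km.
At r₁ the circular-orbit speed is v₁ = √(μ/r₁) = 2.5179 km/s.
Transfer-orbit speed at r₁ (v² = μ(2/r − 1/a)): v_a = √[μ(2/r₁ − 1/a_t)] = 1.1915 km/s.
First burn Δv₁ = |v_a − v₁| = 1.3264 km/s.
At r₂, v₂ = √(μ/r₂) = 7.0914 km/s.
Transfer-orbit speed at r₂: v_p = √[μ(2/r₂ − 1/a_t)] = 9.4507 km/s.
Second burn Δv₂ = |v₂ − v_p| = 2.3593 km/s.
Total Δv = Δv₁ + Δv₂ = 3.686 km/s.

Δv = 3.69 km/s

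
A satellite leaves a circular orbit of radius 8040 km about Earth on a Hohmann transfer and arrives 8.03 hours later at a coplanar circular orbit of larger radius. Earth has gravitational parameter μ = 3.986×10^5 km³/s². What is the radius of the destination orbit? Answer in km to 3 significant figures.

r₂ = 56600 km

Transfer time t = 8.03 hours = 28908 s, and t = π√(a_t³/μ).
So a_t = (μ t²/π²)^(1/3) = (3.986×10^5 × (28908)² / π²)^(1/3) = 32317 km.
Since a_t = (r₁ + r₂)/2, r₂ = 2a_t − r₁ = 2×32317 − 8040 = 56594 km.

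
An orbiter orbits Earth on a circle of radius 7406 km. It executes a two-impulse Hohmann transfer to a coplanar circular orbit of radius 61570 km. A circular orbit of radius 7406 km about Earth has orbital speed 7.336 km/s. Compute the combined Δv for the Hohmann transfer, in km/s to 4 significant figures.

From the circular-orbit relation v² = μ/r at r = 7406 km: μ = v²r = (7.336)² × 7406 = 3.98568×10^5 km³/s².
Transfer-ellipse semi-major axis a_t = (r₁ + r₂)/2 = (7406 + 61570)/2 = 34488 km.
At r₁ the circular-orbit speed is v₁ = √(μ/r₁) = 7.336 km/s.
On the transfer ellipse at r₁, vis-viva gives v_p = √[μ(2/r₁ − 1/a_t)] = 9.802 km/s.
First burn Δv₁ = |v_p − v₁| = 2.466 km/s.
Circular speed at r₂: v₂ = √(μ/r₂) = 2.544 km/s.
Transfer-orbit speed at r₂: v_a = √[μ(2/r₂ − 1/a_t)] = 1.179 km/s.
Second burn Δv₂ = |v₂ − v_a| = 1.365 km/s.
Total Δv = Δv₁ + Δv₂ = 3.831 km/s.

Δv = 3.831 km/s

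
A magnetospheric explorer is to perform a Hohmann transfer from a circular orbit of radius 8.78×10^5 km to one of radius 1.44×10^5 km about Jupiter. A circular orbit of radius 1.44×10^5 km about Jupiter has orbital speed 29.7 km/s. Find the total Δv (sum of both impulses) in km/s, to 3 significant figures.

From the circular-orbit relation v² = μ/r at r = 1.44×10^5 km: μ = v²r = (29.7)² × 1.44×10^5 = 1.27021×10^8 km³/s².
Semi-major axis of the transfer orbit: a_t = (8.780×10^5 + 1.440×10^5)/2 = 5.110×10^5 km.
At r₁ the circular-orbit speed is v₁ = √(μ/r₁) = 12.028 km/s.
Transfer-orbit speed at r₁ (vis-viva): v_a = √[μ(2/r₁ − 1/a_t)] = 6.3850 km/s.
First burn Δv₁ = |v_a − v₁| = 5.643 km/s.
Circular speed at r₂: v₂ = √(μ/r₂) = 29.700 km/s.
Transfer-orbit speed at r₂: v_p = √[μ(2/r₂ − 1/a_t)] = 38.931 km/s.
Second burn Δv₂ = |v₂ − v_p| = 9.231 km/s.
Total Δv = Δv₁ + Δv₂ = 14.87 km/s.

Δv = 14.9 km/s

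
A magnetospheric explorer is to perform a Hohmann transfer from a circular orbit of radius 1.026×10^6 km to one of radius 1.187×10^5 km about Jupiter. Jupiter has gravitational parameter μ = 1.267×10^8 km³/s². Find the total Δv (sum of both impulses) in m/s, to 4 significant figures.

Transfer-ellipse semi-major axis a_t = (r₁ + r₂)/2 = (1.026×10^6 + 1.187×10^5)/2 = 5.7235×10^5 km.
At r₁ the circular-orbit speed is v₁ = √(μ/r₁) = 11.113 km/s.
Transfer-orbit speed at r₁ (v² = μ(2/r − 1/a)): v_a = √[μ(2/r₁ − 1/a_t)] = 5.0607 km/s.
First burn Δv₁ = |v_a − v₁| = 6.052 km/s.
At r₂, v₂ = √(μ/r₂) = 32.67 km/s.
Transfer-orbit speed at r₂: v_p = √[μ(2/r₂ − 1/a_t)] = 43.74 km/s.
Second burn Δv₂ = |v₂ − v_p| = 11.07 km/s.
Total Δv = Δv₁ + Δv₂ = 17.12 km/s.

Δv = 17120 m/s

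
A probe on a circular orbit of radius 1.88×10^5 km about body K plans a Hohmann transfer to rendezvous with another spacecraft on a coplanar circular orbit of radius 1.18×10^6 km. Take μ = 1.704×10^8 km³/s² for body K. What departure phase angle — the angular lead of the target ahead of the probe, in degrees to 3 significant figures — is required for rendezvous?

φ = 101°

The Hohmann ellipse has a_t = (r₁ + r₂)/2 = 6.840×10^5 km.
The half-period of the transfer ellipse is t = π√(a_t³/μ) = 1.36144×10^5 s.
The target's mean motion on its circular orbit is ω₂ = √(μ/r₂³) = 1.01838×10^-5 rad/s.
Angle swept by the target during transfer: ω₂·t = 1.3865 rad = 79.44°.
The probe traverses 180° on the transfer ellipse, so the target must lead by 180° − 79.44° = 101°.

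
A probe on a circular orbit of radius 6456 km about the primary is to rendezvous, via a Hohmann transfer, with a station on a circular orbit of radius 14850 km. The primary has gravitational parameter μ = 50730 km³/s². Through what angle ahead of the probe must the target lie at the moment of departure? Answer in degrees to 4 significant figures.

Semi-major axis of the transfer orbit: a_t = (6456 + 14850)/2 = 10653 km.
Transfer time t = π√(a_t³/μ) = 15336.5 s.
Target angular speed ω₂ = √(μ/r₂³) = 1.24464×10^-4 rad/s.
Angle swept by the target during transfer: ω₂·t = 1.9088 rad = 109.37°.
Arrival is 180° from departure on the ellipse, so φ = 180° − 109.37° = 70.63°.

φ = 70.63°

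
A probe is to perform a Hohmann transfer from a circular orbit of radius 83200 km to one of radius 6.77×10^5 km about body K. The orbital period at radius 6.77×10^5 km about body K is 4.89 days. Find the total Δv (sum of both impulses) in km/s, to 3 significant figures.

Δv = 15.0 km/s

From Kepler's third law T² = 4π²r³/μ at r = 6.77×10^5 km, T = 4.89 days = 4.89 × 86400 s = 4.22496×10^5 s: μ = 4π²r³/T² = 6.86247×10^7 km³/s².
Transfer-ellipse semi-major axis a_t = (r₁ + r₂)/2 = (83200 + 6.770×10^5)/2 = 3.801×10^5 km.
At r₁ the circular-orbit speed is v₁ = √(μ/r₁) = 28.720 km/s.
On the transfer ellipse at r₁, vis-viva equation gives v_p = √[μ(2/r₁ − 1/a_t)] = 38.329 km/s.
First burn Δv₁ = |v_p − v₁| = 9.609 km/s.
At r₂, v₂ = √(μ/r₂) = 10.068 km/s.
Transfer-orbit speed at r₂: v_a = √[μ(2/r₂ − 1/a_t)] = 4.7104 km/s.
Second burn Δv₂ = |v₂ − v_a| = 5.358 km/s.
Total Δv = Δv₁ + Δv₂ = 14.97 km/s.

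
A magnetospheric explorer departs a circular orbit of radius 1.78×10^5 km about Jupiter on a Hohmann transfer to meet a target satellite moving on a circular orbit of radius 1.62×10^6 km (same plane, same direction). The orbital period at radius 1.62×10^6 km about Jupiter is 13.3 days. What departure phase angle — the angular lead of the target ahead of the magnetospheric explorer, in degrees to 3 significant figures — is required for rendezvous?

From Kepler's third law T² = 4π²r³/μ at r = 1.62×10^6 km, T = 13.3 days = 13.3 × 86400 s = 1.14912×10^6 s: μ = 4π²r³/T² = 1.27108×10^8 km³/s².
Transfer-ellipse semi-major axis a_t = (r₁ + r₂)/2 = (1.780×10^5 + 1.620×10^6)/2 = 8.990×10^5 km.
Transfer time t = π√(a_t³/μ) = 2.3752×10^5 s.
Target angular speed ω₂ = √(μ/r₂³) = 5.4678×10^-6 rad/s.
Angle swept by the target during transfer: ω₂·t = 1.2987 rad = 74.41°.
Arrival is 180° from departure on the ellipse, so φ = 180° − 74.41° = 106°.

φ = 106°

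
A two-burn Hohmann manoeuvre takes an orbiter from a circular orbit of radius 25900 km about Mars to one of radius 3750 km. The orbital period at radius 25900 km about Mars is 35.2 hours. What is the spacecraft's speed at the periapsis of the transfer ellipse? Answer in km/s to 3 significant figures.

v = 4.46 km/s

From Kepler's third law T² = 4π²r³/μ at r = 25900 km, T = 35.2 hours = 35.2 × 3600 s = 1.2672×10^5 s: μ = 4π²r³/T² = 42713.8 km³/s².
Transfer-ellipse semi-major axis a_t = (r₁ + r₂)/2 = (25900 + 3750)/2 = 14825 km.
At periapsis, r = 3750 km.
Vis-viva: v = √[μ(2/r − 1/a_t)] = √[42713.8 × (2/3750 − 1/14825)] = 4.461 km/s.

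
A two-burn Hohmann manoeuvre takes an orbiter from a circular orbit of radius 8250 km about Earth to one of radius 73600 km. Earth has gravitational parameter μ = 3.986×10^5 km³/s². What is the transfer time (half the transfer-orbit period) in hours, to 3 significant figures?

Semi-major axis of the transfer orbit: a_t = (8250 + 73600)/2 = 40925 km.
Half the transfer-orbit period gives t = π√(a_t³/μ) = 41200 s.
Converting: 41200 s ÷ 3600 s/hour = 11.4 hours.

t = 11.4 hours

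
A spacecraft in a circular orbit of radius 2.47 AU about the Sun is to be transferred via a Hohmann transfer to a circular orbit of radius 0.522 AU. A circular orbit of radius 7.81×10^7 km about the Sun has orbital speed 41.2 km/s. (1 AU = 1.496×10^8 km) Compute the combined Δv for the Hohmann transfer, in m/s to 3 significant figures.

Δv = 19500 m/s

From the circular-orbit relation v² = μ/r at r = 7.81×10^7 km: μ = v²r = (41.2)² × 7.81×10^7 = 1.32570×10^11 km³/s².
In km: r₁ = 2.47 × 1.496×10^8 = 3.69512×10^8 km; r₂ = 0.522 × 1.496×10^8 = 7.80912×10^7 km.
Semi-major axis of the transfer orbit: a_t = (3.69512×10^8 + 7.80912×10^7)/2 = 2.238016×10^8 km.
At r₁ the circular-orbit speed is v₁ = √(μ/r₁) = 18.94124 km/s.
Transfer-orbit speed at r₁ (vis-viva equation): v_a = √[μ(2/r₁ − 1/a_t)] = 11.18866 km/s.
First burn Δv₁ = |v_a − v₁| = 7.753 km/s.
Circular speed at r₂: v₂ = √(μ/r₂) = 41.20 km/s.
Transfer-orbit speed at r₂: v_p = √[μ(2/r₂ − 1/a_t)] = 52.94 km/s.
Second burn Δv₂ = |v₂ − v_p| = 11.74 km/s.
Total Δv = Δv₁ + Δv₂ = 19.49 km/s.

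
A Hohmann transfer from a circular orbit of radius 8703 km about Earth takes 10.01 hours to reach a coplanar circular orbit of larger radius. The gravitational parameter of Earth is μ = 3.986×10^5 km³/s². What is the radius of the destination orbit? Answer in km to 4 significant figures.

r₂ = 66160 km

Transfer time t = 10.01 hours = 36036 s, and t = π√(a_t³/μ).
So a_t = (μ t²/π²)^(1/3) = (3.986×10^5 × (36036)² / π²)^(1/3) = 37431 km.
Since a_t = (r₁ + r₂)/2, r₂ = 2a_t − r₁ = 2×37431 − 8703 = 66159 km.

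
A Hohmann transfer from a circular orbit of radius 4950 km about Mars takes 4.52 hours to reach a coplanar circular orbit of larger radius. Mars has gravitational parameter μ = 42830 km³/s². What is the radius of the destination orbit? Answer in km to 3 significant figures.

Transfer time t = 4.52 hours = 16272 s, and t = π√(a_t³/μ).
So a_t = (μ t²/π²)^(1/3) = (42830 × (16272)² / π²)^(1/3) = 10474 km.
Since a_t = (r₁ + r₂)/2, r₂ = 2a_t − r₁ = 2×10474 − 4950 = 15998 km.

r₂ = 16000 km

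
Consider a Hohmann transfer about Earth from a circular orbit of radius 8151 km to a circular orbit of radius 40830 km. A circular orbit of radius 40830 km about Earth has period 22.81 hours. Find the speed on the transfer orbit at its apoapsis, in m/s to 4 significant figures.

v = 1802 m/s

From Kepler's third law T² = 4π²r³/μ at r = 40830 km, T = 22.81 hours = 22.81 × 3600 s = 82116 s: μ = 4π²r³/T² = 3.98513×10^5 km³/s².
Transfer-ellipse semi-major axis a_t = (r₁ + r₂)/2 = (8151 + 40830)/2 = 24490.5 km.
The apoapsis of the transfer ellipse is at r = 40830 km.
From the vis-viva equation, v = √[μ(2/r − 1/a_t)] = 1.802 km/s.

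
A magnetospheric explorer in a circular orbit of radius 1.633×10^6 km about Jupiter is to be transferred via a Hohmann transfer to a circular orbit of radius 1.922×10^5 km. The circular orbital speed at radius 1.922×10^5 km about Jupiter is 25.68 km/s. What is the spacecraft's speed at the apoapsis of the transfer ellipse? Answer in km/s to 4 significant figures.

From the circular-orbit relation v² = μ/r at r = 1.922×10^5 km: μ = v²r = (25.68)² × 1.922×10^5 = 1.26749×10^8 km³/s².
The Hohmann ellipse has a_t = (r₁ + r₂)/2 = 9.126×10^5 km.
At apoapsis, r = 1.633×10^6 km.
Applying v² = μ(2/r − 1/a_t): v = 4.043 km/s.

v = 4.043 km/s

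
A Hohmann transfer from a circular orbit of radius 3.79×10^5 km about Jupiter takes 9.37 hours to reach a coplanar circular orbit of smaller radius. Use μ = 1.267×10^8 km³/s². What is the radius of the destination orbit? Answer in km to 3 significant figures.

Transfer time t = 9.37 hours = 33732 s, and t = π√(a_t³/μ).
So a_t = (μ t²/π²)^(1/3) = (1.267×10^8 × (33732)² / π²)^(1/3) = 2.4445×10^5 km.
Since a_t = (r₁ + r₂)/2, r₂ = 2a_t − r₁ = 2×2.4445×10^5 − 3.790×10^5 = 1.099×10^5 km.

r₂ = 1.10×10^5 km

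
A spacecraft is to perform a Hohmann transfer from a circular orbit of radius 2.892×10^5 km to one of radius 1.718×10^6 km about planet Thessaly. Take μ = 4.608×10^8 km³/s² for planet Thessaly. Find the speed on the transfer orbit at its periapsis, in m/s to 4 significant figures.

v = 52230 m/s

Semi-major axis of the transfer orbit: a_t = (2.892×10^5 + 1.718×10^6)/2 = 1.0036×10^6 km.
At periapsis, r = 2.892×10^5 km.
Applying v² = μ(2/r − 1/a_t): v = 52.23 km/s.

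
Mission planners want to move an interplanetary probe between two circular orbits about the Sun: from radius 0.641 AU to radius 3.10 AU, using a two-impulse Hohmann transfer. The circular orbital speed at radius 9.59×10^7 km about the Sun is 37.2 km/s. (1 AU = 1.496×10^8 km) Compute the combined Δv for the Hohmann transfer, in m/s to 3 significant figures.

From the circular-orbit relation v² = μ/r at r = 9.59×10^7 km: μ = v²r = (37.2)² × 9.59×10^7 = 1.32710×10^11 km³/s².
In km: r₁ = 0.641 × 1.496×10^8 = 9.58936×10^7 km; r₂ = 3.10 × 1.496×10^8 = 4.6376×10^8 km.
Semi-major axis of the transfer orbit: a_t = (9.58936×10^7 + 4.6376×10^8)/2 = 2.798268×10^8 km.
Circular speed at r₁: v₁ = √(μ/r₁) = √(1.32710×10^11/9.58936×10^7) = 37.20 km/s.
On the transfer ellipse at r₁, vis-viva gives v_p = √[μ(2/r₁ − 1/a_t)] = 47.89 km/s.
First burn Δv₁ = |v_p − v₁| = 10.69 km/s.
Circular speed at r₂: v₂ = √(μ/r₂) = 16.9163 km/s.
Transfer-orbit speed at r₂: v_a = √[μ(2/r₂ − 1/a_t)] = 9.90275 km/s.
Second burn Δv₂ = |v₂ − v_a| = 7.014 km/s.
Total Δv = Δv₁ + Δv₂ = 17.70 km/s.

Δv = 17700 m/s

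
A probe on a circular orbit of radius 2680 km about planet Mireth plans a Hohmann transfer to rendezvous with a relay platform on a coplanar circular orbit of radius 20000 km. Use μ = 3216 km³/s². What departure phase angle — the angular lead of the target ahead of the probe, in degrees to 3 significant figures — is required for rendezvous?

The Hohmann ellipse has a_t = (r₁ + r₂)/2 = 11340 km.
The half-period of the transfer ellipse is t = π√(a_t³/μ) = 66900 s.
The target's mean motion on its circular orbit is ω₂ = √(μ/r₂³) = 2.005×10^-5 rad/s.
Angle swept by the target during transfer: ω₂·t = 1.3413 rad = 76.85°.
The probe traverses 180° on the transfer ellipse, so the target must lead by 180° − 76.85° = 103°.

φ = 103°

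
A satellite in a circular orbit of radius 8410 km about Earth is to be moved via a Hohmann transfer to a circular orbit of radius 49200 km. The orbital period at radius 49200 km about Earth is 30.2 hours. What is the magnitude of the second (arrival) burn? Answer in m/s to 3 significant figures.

From Kepler's third law T² = 4π²r³/μ at r = 49200 km, T = 30.2 hours = 30.2 × 3600 s = 1.0872×10^5 s: μ = 4π²r³/T² = 3.97774×10^5 km³/s².
Transfer-ellipse semi-major axis a_t = (r₁ + r₂)/2 = (8410 + 49200)/2 = 28805 km.
Circular speed at r = 49200 km: v_c = √(μ/r) = 2.843 km/s.
Transfer-orbit speed at the same r (vis-viva, a = a_t): v_t = √[μ(2/r − 1/a_t)] = 1.536 km/s.
Δv₂ = |v_t − v_c| = |1.536 − 2.843| = 1.307 km/s.

Δv₂ = 1310 m/s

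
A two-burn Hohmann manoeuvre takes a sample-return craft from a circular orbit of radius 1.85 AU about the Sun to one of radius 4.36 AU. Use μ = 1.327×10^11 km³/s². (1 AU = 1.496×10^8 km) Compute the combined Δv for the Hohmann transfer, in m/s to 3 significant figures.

Δv = 7300 m/s

In km: r₁ = 1.85 × 1.496×10^8 = 2.7676×10^8 km; r₂ = 4.36 × 1.496×10^8 = 6.52256×10^8 km.
Semi-major axis of the transfer orbit: a_t = (2.7676×10^8 + 6.52256×10^8)/2 = 4.64508×10^8 km.
Circular speed at r₁: v₁ = √(μ/r₁) = √(1.327×10^11/2.7676×10^8) = 21.89696 km/s.
On the transfer ellipse at r₁, vis-viva gives v_p = √[μ(2/r₁ − 1/a_t)] = 25.94754 km/s.
First burn Δv₁ = |v_p − v₁| = 4.0506 km/s.
Circular speed at r₂: v₂ = √(μ/r₂) = 14.26351 km/s.
Transfer-orbit speed at r₂: v_a = √[μ(2/r₂ − 1/a_t)] = 11.00985 km/s.
Second burn Δv₂ = |v₂ − v_a| = 3.2537 km/s.
Δv = Δv₁ + Δv₂ = 4.0506 + 3.2537 = 7.304 km/s.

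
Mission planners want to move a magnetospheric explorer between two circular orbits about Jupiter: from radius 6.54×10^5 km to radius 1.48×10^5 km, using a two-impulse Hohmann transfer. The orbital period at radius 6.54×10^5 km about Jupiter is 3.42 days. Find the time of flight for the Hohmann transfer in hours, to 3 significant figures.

t = 19.7 hours

From Kepler's third law T² = 4π²r³/μ at r = 6.54×10^5 km, T = 3.42 days = 3.42 × 86400 s = 2.95488×10^5 s: μ = 4π²r³/T² = 1.26478×10^8 km³/s².
The Hohmann ellipse has a_t = (r₁ + r₂)/2 = 4.010×10^5 km.
By Kepler's third law the transfer-orbit period is T = 2π√(a_t³/μ), so t = T/2 = 70930 s.
Converting: 70930 s ÷ 3600 s/hour = 19.7 hours.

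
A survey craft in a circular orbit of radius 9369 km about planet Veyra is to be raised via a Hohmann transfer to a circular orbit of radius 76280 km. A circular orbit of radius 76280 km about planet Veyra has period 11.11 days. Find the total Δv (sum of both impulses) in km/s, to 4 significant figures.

From Kepler's third law T² = 4π²r³/μ at r = 76280 km, T = 11.11 days = 11.11 × 86400 s = 9.59904×10^5 s: μ = 4π²r³/T² = 19016.7 km³/s².
Semi-major axis of the transfer orbit: a_t = (9369 + 76280)/2 = 42824.5 km.
At r₁ the circular-orbit speed is v₁ = √(μ/r₁) = 1.4247 km/s.
Transfer-orbit speed at r₁ (vis-viva equation): v_p = √[μ(2/r₁ − 1/a_t)] = 1.9014 km/s.
First burn Δv₁ = |v_p − v₁| = 0.4767 km/s.
Circular speed at r₂: v₂ = √(μ/r₂) = 0.4993 km/s.
Transfer-orbit speed at r₂: v_a = √[μ(2/r₂ − 1/a_t)] = 0.2335 km/s.
Second burn Δv₂ = |v₂ − v_a| = 0.2658 km/s.
Δv = Δv₁ + Δv₂ = 0.4767 + 0.2658 = 0.7425 km/s.

Δv = 0.7425 km/s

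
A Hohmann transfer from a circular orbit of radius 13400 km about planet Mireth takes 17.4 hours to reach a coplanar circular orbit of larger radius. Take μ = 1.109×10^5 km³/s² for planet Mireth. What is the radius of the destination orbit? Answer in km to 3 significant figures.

Transfer time t = 17.4 hours = 62640 s, and t = π√(a_t³/μ).
So a_t = (μ t²/π²)^(1/3) = (1.109×10^5 × (62640)² / π²)^(1/3) = 35327 km.
Since a_t = (r₁ + r₂)/2, r₂ = 2a_t − r₁ = 2×35327 − 13400 = 57254 km.

r₂ = 57300 km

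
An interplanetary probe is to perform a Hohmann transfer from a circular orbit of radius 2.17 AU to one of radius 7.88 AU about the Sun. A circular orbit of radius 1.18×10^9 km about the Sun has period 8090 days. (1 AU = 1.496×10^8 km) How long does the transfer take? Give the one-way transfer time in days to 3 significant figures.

From Kepler's third law T² = 4π²r³/μ at r = 1.18×10^9 km, T = 8090 days = 8090 × 86400 s = 6.98976×10^8 s: μ = 4π²r³/T² = 1.32764×10^11 km³/s².
In km: r₁ = 2.17 × 1.496×10^8 = 3.24632×10^8 km; r₂ = 7.88 × 1.496×10^8 = 1.178848×10^9 km.
Transfer-ellipse semi-major axis a_t = (r₁ + r₂)/2 = (3.24632×10^8 + 1.178848×10^9)/2 = 7.5174×10^8 km.
Transfer time t = π√(a_t³/μ) = π√((7.5174×10^8)³ / 1.32764×10^11) = 1.777×10^8 s.
Converting: 1.777×10^8 s ÷ 86400 s/day = 2060 days.

t = 2060 days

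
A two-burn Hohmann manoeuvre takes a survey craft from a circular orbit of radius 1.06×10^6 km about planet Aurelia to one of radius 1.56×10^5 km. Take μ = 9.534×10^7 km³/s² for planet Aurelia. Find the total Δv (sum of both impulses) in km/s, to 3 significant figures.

Δv = 12.6 km/s

The Hohmann ellipse has a_t = (r₁ + r₂)/2 = 6.080×10^5 km.
At r₁ the circular-orbit speed is v₁ = √(μ/r₁) = 9.484 km/s.
On the transfer ellipse at r₁, vis-viva gives v_a = √[μ(2/r₁ − 1/a_t)] = 4.804 km/s.
First burn Δv₁ = |v_a − v₁| = 4.680 km/s.
At r₂, v₂ = √(μ/r₂) = 24.72 km/s.
Transfer-orbit speed at r₂: v_p = √[μ(2/r₂ − 1/a_t)] = 32.64 km/s.
Second burn Δv₂ = |v₂ − v_p| = 7.920 km/s.
Total Δv = Δv₁ + Δv₂ = 12.60 km/s.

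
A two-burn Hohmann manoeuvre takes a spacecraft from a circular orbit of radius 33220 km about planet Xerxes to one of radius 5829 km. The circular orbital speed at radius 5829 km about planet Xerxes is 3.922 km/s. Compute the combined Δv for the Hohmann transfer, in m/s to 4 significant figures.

Δv = 1939 m/s

From the circular-orbit relation v² = μ/r at r = 5829 km: μ = v²r = (3.922)² × 5829 = 89662.2 km³/s².
The Hohmann ellipse has a_t = (r₁ + r₂)/2 = 19524.5 km.
At r₁ the circular-orbit speed is v₁ = √(μ/r₁) = 1.6429 km/s.
Transfer-orbit speed at r₁ (vis-viva): v_a = √[μ(2/r₁ − 1/a_t)] = 0.89766 km/s.
First burn Δv₁ = |v_a − v₁| = 0.7452 km/s.
At r₂, v₂ = √(μ/r₂) = 3.922 km/s.
Transfer-orbit speed at r₂: v_p = √[μ(2/r₂ − 1/a_t)] = 5.116 km/s.
Second burn Δv₂ = |v₂ − v_p| = 1.194 km/s.
Total Δv = Δv₁ + Δv₂ = 1.939 km/s.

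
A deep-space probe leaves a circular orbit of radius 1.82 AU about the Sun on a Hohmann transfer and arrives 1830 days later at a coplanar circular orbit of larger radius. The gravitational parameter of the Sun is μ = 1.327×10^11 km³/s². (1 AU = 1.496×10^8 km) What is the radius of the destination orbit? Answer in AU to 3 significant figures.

In km: r₁ = 1.82 × 1.496×10^8 = 2.72272×10^8 km.
Transfer time t = 1830 days = 1.58112×10^8 s, and t = π√(a_t³/μ).
So a_t = (μ t²/π²)^(1/3) = (1.327×10^11 × (1.58112×10^8)² / π²)^(1/3) = 6.9529×10^8 km.
Since a_t = (r₁ + r₂)/2, r₂ = 2a_t − r₁ = 2×6.9529×10^8 − 2.72272×10^8 = 1.118308×10^9 km.
In AU: r₂ = 1.118308×10^9 / 1.496×10^8 = 7.48 AU.

r₂ = 7.48 AU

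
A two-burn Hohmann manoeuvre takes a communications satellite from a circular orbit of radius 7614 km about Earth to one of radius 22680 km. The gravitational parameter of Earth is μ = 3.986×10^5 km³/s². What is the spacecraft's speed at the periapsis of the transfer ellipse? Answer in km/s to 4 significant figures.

Semi-major axis of the transfer orbit: a_t = (7614 + 22680)/2 = 15147 km.
The periapsis of the transfer ellipse is at r = 7614 km.
Applying v² = μ(2/r − 1/a_t): v = 8.854 km/s.

v = 8.854 km/s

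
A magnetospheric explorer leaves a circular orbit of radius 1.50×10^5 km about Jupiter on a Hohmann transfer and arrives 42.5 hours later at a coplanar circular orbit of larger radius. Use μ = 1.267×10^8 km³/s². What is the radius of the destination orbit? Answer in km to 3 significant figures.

Transfer time t = 42.5 hours = 1.530×10^5 s, and t = π√(a_t³/μ).
So a_t = (μ t²/π²)^(1/3) = (1.267×10^8 × (1.530×10^5)² / π²)^(1/3) = 6.6981×10^5 km.
Since a_t = (r₁ + r₂)/2, r₂ = 2a_t − r₁ = 2×6.6981×10^5 − 1.500×10^5 = 1.18962×10^6 km.

r₂ = 1.19×10^6 km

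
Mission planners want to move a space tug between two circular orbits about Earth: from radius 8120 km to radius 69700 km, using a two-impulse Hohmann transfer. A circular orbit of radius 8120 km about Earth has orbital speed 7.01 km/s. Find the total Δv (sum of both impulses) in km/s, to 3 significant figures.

From the circular-orbit relation v² = μ/r at r = 8120 km: μ = v²r = (7.01)² × 8120 = 3.99018×10^5 km³/s².
The Hohmann ellipse has a_t = (r₁ + r₂)/2 = 38910 km.
At r₁ the circular-orbit speed is v₁ = √(μ/r₁) = 7.010 km/s.
Transfer-orbit speed at r₁ (v² = μ(2/r − 1/a)): v_p = √[μ(2/r₁ − 1/a_t)] = 9.382 km/s.
First burn Δv₁ = |v_p − v₁| = 2.372 km/s.
At r₂, v₂ = √(μ/r₂) = 2.393 km/s.
Transfer-orbit speed at r₂: v_a = √[μ(2/r₂ − 1/a_t)] = 1.093 km/s.
Second burn Δv₂ = |v₂ − v_a| = 1.300 km/s.
Total Δv = Δv₁ + Δv₂ = 3.672 km/s.

Δv = 3.67 km/s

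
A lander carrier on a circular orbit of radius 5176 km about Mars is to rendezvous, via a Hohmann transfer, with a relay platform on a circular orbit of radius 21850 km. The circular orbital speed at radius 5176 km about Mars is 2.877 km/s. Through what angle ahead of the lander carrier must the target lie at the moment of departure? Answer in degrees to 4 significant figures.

From the circular-orbit relation v² = μ/r at r = 5176 km: μ = v²r = (2.877)² × 5176 = 42842.4 km³/s².
The Hohmann ellipse has a_t = (r₁ + r₂)/2 = 13513 km.
Transfer time t = π√(a_t³/μ) = 23840 s.
The target's mean motion on its circular orbit is ω₂ = √(μ/r₂³) = 6.409×10^-5 rad/s.
Angle swept by the target during transfer: ω₂·t = 1.5279 rad = 87.54°.
The lander carrier traverses 180° on the transfer ellipse, so the target must lead by 180° − 87.54° = 92.46°.

φ = 92.46°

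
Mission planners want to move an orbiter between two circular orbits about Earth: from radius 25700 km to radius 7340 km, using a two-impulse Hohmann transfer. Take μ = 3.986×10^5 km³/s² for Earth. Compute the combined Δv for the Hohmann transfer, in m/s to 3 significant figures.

Δv = 3140 m/s

The Hohmann ellipse has a_t = (r₁ + r₂)/2 = 16520 km.
Circular speed at r₁: v₁ = √(μ/r₁) = √(3.986×10^5/25700) = 3.938 km/s.
On the transfer ellipse at r₁, vis-viva gives v_a = √[μ(2/r₁ − 1/a_t)] = 2.625 km/s.
First burn Δv₁ = |v_a − v₁| = 1.313 km/s.
Circular speed at r₂: v₂ = √(μ/r₂) = 7.369 km/s.
Transfer-orbit speed at r₂: v_p = √[μ(2/r₂ − 1/a_t)] = 9.191 km/s.
Second burn Δv₂ = |v₂ − v_p| = 1.822 km/s.
Total Δv = Δv₁ + Δv₂ = 3.135 km/s.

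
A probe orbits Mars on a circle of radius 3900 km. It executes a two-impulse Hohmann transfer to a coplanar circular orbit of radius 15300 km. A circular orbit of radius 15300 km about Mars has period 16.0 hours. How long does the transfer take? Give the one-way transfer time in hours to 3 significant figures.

From Kepler's third law T² = 4π²r³/μ at r = 15300 km, T = 16.0 hours = 16.0 × 3600 s = 57600 s: μ = 4π²r³/T² = 42617.6 km³/s².
Semi-major axis of the transfer orbit: a_t = (3900 + 15300)/2 = 9600 km.
By Kepler's third law the transfer-orbit period is T = 2π√(a_t³/μ), so t = T/2 = 14314 s.
Converting: 14314 s ÷ 3600 s/hour = 3.98 hours.

t = 3.98 hours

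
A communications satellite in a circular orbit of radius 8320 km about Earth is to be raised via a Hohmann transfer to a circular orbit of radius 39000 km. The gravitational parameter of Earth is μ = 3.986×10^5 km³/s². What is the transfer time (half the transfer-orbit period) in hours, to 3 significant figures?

t = 5.03 hours

Semi-major axis of the transfer orbit: a_t = (8320 + 39000)/2 = 23660 km.
Half the transfer-orbit period gives t = π√(a_t³/μ) = 18110 s.
Converting: 18110 s ÷ 3600 s/hour = 5.03 hours.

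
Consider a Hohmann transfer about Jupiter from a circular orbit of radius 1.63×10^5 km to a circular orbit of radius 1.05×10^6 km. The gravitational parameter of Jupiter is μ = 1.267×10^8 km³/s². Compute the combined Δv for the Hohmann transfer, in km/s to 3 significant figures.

Δv = 14.1 km/s

The Hohmann ellipse has a_t = (r₁ + r₂)/2 = 6.065×10^5 km.
Circular speed at r₁: v₁ = √(μ/r₁) = √(1.267×10^8/1.630×10^5) = 27.880 km/s.
On the transfer ellipse at r₁, v² = μ(2/r − 1/a) gives v_p = √[μ(2/r₁ − 1/a_t)] = 36.684 km/s.
First burn Δv₁ = |v_p − v₁| = 8.804 km/s.
Circular speed at r₂: v₂ = √(μ/r₂) = 10.985 km/s.
Transfer-orbit speed at r₂: v_a = √[μ(2/r₂ − 1/a_t)] = 5.6947 km/s.
Second burn Δv₂ = |v₂ − v_a| = 5.290 km/s.
Δv = Δv₁ + Δv₂ = 8.804 + 5.290 = 14.09 km/s.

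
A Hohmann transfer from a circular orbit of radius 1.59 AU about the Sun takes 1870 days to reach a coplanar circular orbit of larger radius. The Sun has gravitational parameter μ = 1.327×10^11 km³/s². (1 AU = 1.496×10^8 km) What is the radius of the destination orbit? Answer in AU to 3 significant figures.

In km: r₁ = 1.59 × 1.496×10^8 = 2.37864×10^8 km.
Transfer time t = 1870 days = 1.61568×10^8 s, and t = π√(a_t³/μ).
So a_t = (μ t²/π²)^(1/3) = (1.327×10^11 × (1.61568×10^8)² / π²)^(1/3) = 7.0539×10^8 km.
Since a_t = (r₁ + r₂)/2, r₂ = 2a_t − r₁ = 2×7.0539×10^8 − 2.37864×10^8 = 1.172916×10^9 km.
In AU: r₂ = 1.172916×10^9 / 1.496×10^8 = 7.84 AU.

r₂ = 7.84 AU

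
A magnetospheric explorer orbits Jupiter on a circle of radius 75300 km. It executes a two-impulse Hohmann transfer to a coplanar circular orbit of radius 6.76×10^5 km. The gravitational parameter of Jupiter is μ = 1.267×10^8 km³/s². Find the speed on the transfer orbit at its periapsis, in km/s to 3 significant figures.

v = 55.0 km/s

Transfer-ellipse semi-major axis a_t = (r₁ + r₂)/2 = (75300 + 6.760×10^5)/2 = 3.7565×10^5 km.
At periapsis, r = 75300 km.
From the vis-viva equation, v = √[μ(2/r − 1/a_t)] = 55.03 km/s.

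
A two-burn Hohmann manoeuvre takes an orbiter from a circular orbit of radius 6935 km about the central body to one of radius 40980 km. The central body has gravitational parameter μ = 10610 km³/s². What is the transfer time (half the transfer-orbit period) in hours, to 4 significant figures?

t = 31.42 hours

The Hohmann ellipse has a_t = (r₁ + r₂)/2 = 23957.5 km.
Half the transfer-orbit period gives t = π√(a_t³/μ) = 1.131×10^5 s.
Converting: 1.131×10^5 s ÷ 3600 s/hour = 31.42 hours.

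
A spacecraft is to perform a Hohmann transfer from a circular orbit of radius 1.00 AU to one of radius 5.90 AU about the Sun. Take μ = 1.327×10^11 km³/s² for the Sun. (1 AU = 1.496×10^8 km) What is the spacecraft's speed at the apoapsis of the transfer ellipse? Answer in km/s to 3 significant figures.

v = 6.60 km/s

In km: r₁ = 1.00 × 1.496×10^8 = 1.496×10^8 km; r₂ = 5.90 × 1.496×10^8 = 8.8264×10^8 km.
Transfer-ellipse semi-major axis a_t = (r₁ + r₂)/2 = (1.496×10^8 + 8.8264×10^8)/2 = 5.1612×10^8 km.
The apoapsis of the transfer ellipse is at r = 8.8264×10^8 km.
From the vis-viva equation, v = √[μ(2/r − 1/a_t)] = 6.601 km/s.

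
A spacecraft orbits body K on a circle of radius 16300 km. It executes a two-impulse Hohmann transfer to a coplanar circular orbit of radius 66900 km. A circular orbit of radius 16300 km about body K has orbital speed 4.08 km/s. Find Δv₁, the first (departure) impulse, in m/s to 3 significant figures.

From the circular-orbit relation v² = μ/r at r = 16300 km: μ = v²r = (4.08)² × 16300 = 2.71336×10^5 km³/s².
Transfer-ellipse semi-major axis a_t = (r₁ + r₂)/2 = (16300 + 66900)/2 = 41600 km.
Circular speed at r = 16300 km: v_c = √(μ/r) = 4.080 km/s.
Transfer-orbit speed at the same r (vis-viva, a = a_t): v_t = √[μ(2/r − 1/a_t)] = 5.174 km/s.
Δv₁ = |v_t − v_c| = |5.174 − 4.080| = 1.094 km/s.

Δv₁ = 1090 m/s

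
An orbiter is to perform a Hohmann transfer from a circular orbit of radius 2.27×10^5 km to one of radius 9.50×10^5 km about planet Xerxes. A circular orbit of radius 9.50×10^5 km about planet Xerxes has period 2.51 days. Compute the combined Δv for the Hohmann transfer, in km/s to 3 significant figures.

From Kepler's third law T² = 4π²r³/μ at r = 9.50×10^5 km, T = 2.51 days = 2.51 × 86400 s = 2.16864×10^5 s: μ = 4π²r³/T² = 7.19707×10^8 km³/s².
Transfer-ellipse semi-major axis a_t = (r₁ + r₂)/2 = (2.270×10^5 + 9.500×10^5)/2 = 5.885×10^5 km.
Circular speed at r₁: v₁ = √(μ/r₁) = √(7.19707×10^8/2.270×10^5) = 56.31 km/s.
Transfer-orbit speed at r₁ (vis-viva equation): v_p = √[μ(2/r₁ − 1/a_t)] = 71.54 km/s.
First burn Δv₁ = |v_p − v₁| = 15.23 km/s.
Circular speed at r₂: v₂ = √(μ/r₂) = 27.52 km/s.
Transfer-orbit speed at r₂: v_a = √[μ(2/r₂ − 1/a_t)] = 17.09 km/s.
Second burn Δv₂ = |v₂ − v_a| = 10.43 km/s.
Total Δv = Δv₁ + Δv₂ = 25.66 km/s.

Δv = 25.7 km/s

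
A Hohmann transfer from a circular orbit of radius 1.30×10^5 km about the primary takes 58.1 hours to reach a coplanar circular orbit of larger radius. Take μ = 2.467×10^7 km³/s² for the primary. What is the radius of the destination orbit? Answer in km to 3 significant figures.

Transfer time t = 58.1 hours = 2.0916×10^5 s, and t = π√(a_t³/μ).
So a_t = (μ t²/π²)^(1/3) = (2.467×10^7 × (2.0916×10^5)² / π²)^(1/3) = 4.7820×10^5 km.
Since a_t = (r₁ + r₂)/2, r₂ = 2a_t − r₁ = 2×4.7820×10^5 − 1.300×10^5 = 8.264×10^5 km.

r₂ = 8.26×10^5 km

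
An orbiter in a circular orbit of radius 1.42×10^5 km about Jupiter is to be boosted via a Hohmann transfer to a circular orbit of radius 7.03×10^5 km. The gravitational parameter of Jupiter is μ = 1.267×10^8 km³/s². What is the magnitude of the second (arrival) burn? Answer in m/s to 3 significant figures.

Δv₂ = 5640 m/s

Transfer-ellipse semi-major axis a_t = (r₁ + r₂)/2 = (1.420×10^5 + 7.030×10^5)/2 = 4.225×10^5 km.
On the circular orbit at r = 7.030×10^5 km, v_c = √(μ/r) = 13.425 km/s.
Vis-viva on the transfer ellipse at r = 7.030×10^5 km gives v_t = √[μ(2/r − 1/a_t)] = 7.7829 km/s.
Δv₂ = |v_t − v_c| = |7.7829 − 13.425| = 5.642 km/s.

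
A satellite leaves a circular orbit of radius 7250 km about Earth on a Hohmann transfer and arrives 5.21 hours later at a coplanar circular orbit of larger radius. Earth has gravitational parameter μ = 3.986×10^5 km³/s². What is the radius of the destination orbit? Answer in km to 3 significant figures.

r₂ = 41200 km

Transfer time t = 5.21 hours = 18756 s, and t = π√(a_t³/μ).
So a_t = (μ t²/π²)^(1/3) = (3.986×10^5 × (18756)² / π²)^(1/3) = 24220 km.
Since a_t = (r₁ + r₂)/2, r₂ = 2a_t − r₁ = 2×24220 − 7250 = 41190 km.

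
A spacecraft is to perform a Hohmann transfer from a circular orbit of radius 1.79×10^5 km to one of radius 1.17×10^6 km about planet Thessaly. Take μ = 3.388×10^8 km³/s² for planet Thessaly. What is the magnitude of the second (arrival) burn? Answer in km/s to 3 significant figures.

Δv₂ = 8.25 km/s

The Hohmann ellipse has a_t = (r₁ + r₂)/2 = 6.745×10^5 km.
Circular speed at r = 1.170×10^6 km: v_c = √(μ/r) = 17.017 km/s.
Vis-viva on the transfer ellipse at r = 1.170×10^6 km gives v_t = √[μ(2/r − 1/a_t)] = 8.7663 km/s.
Δv₂ = |v_t − v_c| = |8.7663 − 17.017| = 8.251 km/s.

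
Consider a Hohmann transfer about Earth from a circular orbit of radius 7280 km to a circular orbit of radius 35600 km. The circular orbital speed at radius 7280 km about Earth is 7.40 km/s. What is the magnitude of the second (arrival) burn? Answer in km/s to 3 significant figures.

From the circular-orbit relation v² = μ/r at r = 7280 km: μ = v²r = (7.40)² × 7280 = 3.98653×10^5 km³/s².
Transfer-ellipse semi-major axis a_t = (r₁ + r₂)/2 = (7280 + 35600)/2 = 21440 km.
On the circular orbit at r = 35600 km, v_c = √(μ/r) = 3.346 km/s.
Transfer-orbit speed at the same r (vis-viva, a = a_t): v_t = √[μ(2/r − 1/a_t)] = 1.950 km/s.
Δv₂ = |v_t − v_c| = |1.950 − 3.346| = 1.396 km/s.

Δv₂ = 1.40 km/s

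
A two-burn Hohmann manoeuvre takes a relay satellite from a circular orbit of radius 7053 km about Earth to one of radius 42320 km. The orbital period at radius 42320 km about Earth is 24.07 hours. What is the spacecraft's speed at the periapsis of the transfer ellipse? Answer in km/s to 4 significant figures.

From Kepler's third law T² = 4π²r³/μ at r = 42320 km, T = 24.07 hours = 24.07 × 3600 s = 86652 s: μ = 4π²r³/T² = 3.98510×10^5 km³/s².
Semi-major axis of the transfer orbit: a_t = (7053 + 42320)/2 = 24686.5 km.
At periapsis, r = 7053 km.
From the vis-viva equation, v = √[μ(2/r − 1/a_t)] = 9.842 km/s.

v = 9.842 km/s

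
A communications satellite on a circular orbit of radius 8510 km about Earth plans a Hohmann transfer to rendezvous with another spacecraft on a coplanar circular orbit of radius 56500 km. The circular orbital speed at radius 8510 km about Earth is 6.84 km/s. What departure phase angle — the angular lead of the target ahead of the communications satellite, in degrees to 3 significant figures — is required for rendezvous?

From the circular-orbit relation v² = μ/r at r = 8510 km: μ = v²r = (6.84)² × 8510 = 3.98145×10^5 km³/s².
Transfer-ellipse semi-major axis a_t = (r₁ + r₂)/2 = (8510 + 56500)/2 = 32505 km.
The half-period of the transfer ellipse is t = π√(a_t³/μ) = 29180 s.
The target's mean motion on its circular orbit is ω₂ = √(μ/r₂³) = 4.698×10^-5 rad/s.
Angle swept by the target during transfer: ω₂·t = 1.371 rad = 78.55°.
Arrival is 180° from departure on the ellipse, so φ = 180° − 78.55° = 101°.

φ = 101°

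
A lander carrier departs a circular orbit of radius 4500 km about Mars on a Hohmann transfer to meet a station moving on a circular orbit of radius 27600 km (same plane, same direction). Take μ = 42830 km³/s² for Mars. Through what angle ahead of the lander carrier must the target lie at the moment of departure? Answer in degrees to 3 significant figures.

φ = 100°

Transfer-ellipse semi-major axis a_t = (r₁ + r₂)/2 = (4500 + 27600)/2 = 16050 km.
The half-period of the transfer ellipse is t = π√(a_t³/μ) = 30870 s.
Target angular speed ω₂ = √(μ/r₂³) = 4.513×10^-5 rad/s.
Angle swept by the target during transfer: ω₂·t = 1.3932 rad = 79.82°.
The lander carrier traverses 180° on the transfer ellipse, so the target must lead by 180° − 79.82° = 100°.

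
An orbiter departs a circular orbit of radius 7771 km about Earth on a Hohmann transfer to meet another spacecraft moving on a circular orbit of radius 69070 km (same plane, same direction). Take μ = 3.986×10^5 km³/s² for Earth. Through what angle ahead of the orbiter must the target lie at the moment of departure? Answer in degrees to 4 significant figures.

Semi-major axis of the transfer orbit: a_t = (7771 + 69070)/2 = 38420.5 km.
Transfer time t = π√(a_t³/μ) = 37474 s.
Target angular speed ω₂ = √(μ/r₂³) = 3.4780×10^-5 rad/s.
Angle swept by the target during transfer: ω₂·t = 1.30335 rad = 74.68°.
The orbiter traverses 180° on the transfer ellipse, so the target must lead by 180° − 74.68° = 105.3°.

φ = 105.3°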